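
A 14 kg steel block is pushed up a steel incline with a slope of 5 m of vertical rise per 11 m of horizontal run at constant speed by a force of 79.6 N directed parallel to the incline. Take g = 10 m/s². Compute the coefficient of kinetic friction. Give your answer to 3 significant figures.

0.170

At constant speed ΣF = 0 along the incline. The applied 79.6 N acts up the slope; the weight component mg sin 24.44° = 57.932 N and kinetic friction μN both act down the slope.
So 79.6 = 57.932 + μ × 127.451, giving μ = (79.6 − 57.932) / 127.451 = 0.1700.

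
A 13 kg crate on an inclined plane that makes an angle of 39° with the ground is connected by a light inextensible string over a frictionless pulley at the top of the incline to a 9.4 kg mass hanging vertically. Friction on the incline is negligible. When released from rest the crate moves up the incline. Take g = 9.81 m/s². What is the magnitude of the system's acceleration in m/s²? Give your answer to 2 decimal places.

For the crate on the incline: the weight component along the slope is m₁g sin 39° = 13 × 9.81 × 0.6293 = 80.255 N and the normal force is N = m₁g cos 39° = 99.109 N.
Newton's second law for the crate (up-slope positive): T − 80.255 = 13 a. For the hanging mass (downward positive): 9.4 × 9.81 − T = 9.4 a.
Adding the two equations eliminates T: 11.959 = 22.4 a, so a = 0.5339 m/s².

0.53 m/s²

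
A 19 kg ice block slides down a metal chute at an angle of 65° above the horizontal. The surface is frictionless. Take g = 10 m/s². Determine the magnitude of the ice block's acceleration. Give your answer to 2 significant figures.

Resolving the weight along the incline: the component pulling the ice block down the slope is mg sin 65° = 19 × 10 × 0.9063 = 172.197 N, and the normal force is N = mg cos 65° = 19 × 10 × 0.4226 = 80.294 N.
With no friction the net force along the incline is 172.197 N, so a = g sin 65° = 172.197 / 19 = 9.0630 m/s².

9.1 m/s²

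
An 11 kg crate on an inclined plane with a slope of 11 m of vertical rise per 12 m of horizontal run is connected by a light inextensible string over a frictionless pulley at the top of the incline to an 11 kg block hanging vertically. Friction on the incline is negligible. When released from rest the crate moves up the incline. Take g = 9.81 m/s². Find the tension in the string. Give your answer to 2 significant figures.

For the crate on the incline: the weight component along the slope is m₁g sin 42.51° = 11 × 9.81 × 0.6757 = 72.915 N and the normal force is N = m₁g cos 42.51° = 79.546 N.
Newton's second law for the crate (up-slope positive): T − 72.915 = 11 a. For the hanging block (downward positive): 11 × 9.81 − T = 11 a.
Adding the two equations eliminates T: 34.995 = 22 a, so a = 1.5907 m/s².
Then from the hanging block's equation, T = 11 × (9.81 − 1.5907) = 90.412 N.

90 N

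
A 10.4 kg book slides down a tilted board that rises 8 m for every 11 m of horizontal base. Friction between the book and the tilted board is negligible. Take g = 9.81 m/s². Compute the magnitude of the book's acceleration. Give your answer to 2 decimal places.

5.77 m/s²

Resolving the weight along the incline: the component pulling the book down the slope is mg sin 36.03° = 10.4 × 9.81 × 0.5882 = 60.011 N, and the normal force is N = mg cos 36.03° = 10.4 × 9.81 × 0.8087 = 82.507 N.
With no friction the net force along the incline is 60.011 N, so a = g sin 36.03° = 60.011 / 10.4 = 5.7703 m/s².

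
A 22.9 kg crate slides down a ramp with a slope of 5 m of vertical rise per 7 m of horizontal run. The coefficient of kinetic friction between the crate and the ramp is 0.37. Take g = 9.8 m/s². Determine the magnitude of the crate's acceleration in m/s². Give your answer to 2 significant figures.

2.7 m/s²

Resolving the weight along the incline: the component pulling the crate down the slope is mg sin 35.54° = 22.9 × 9.8 × 0.5812 = 130.433 N, and the normal force is N = mg cos 35.54° = 22.9 × 9.8 × 0.8137 = 182.611 N.
Kinetic friction acts up the slope with magnitude f = μN = 0.37 × 182.611 = 67.566 N.
Net force along the incline is 130.433 − 67.566 = 62.867 N, so a = 62.867 / 22.9 = 2.7453 m/s².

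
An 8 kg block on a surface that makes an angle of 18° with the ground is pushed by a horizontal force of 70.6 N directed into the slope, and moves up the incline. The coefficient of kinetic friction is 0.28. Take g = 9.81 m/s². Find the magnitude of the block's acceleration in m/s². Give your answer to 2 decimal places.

The horizontal push has components F cos 18° = 70.6 × 0.9511 = 67.148 N up the incline and F sin 18° = 70.6 × 0.3090 = 21.815 N pressing into the surface.
The normal force is therefore N = mg cos 18° + F sin 18° = 74.642 + 21.815 = 96.457 N, and kinetic friction down the slope is μN = 0.28 × 96.457 = 27.008 N.
Along the incline: F cos 18° − mg sin 18° − μN = ma, so 67.148 − 24.250 − 27.008 = 8 a, giving a = 1.9862 m/s².

1.99 m/s²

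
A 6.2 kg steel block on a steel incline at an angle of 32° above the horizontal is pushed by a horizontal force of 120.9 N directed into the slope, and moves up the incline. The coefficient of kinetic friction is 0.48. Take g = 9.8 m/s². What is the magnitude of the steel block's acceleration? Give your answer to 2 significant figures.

The horizontal push has components F cos 32° = 120.9 × 0.8480 = 102.523 N up the incline and F sin 32° = 120.9 × 0.5299 = 64.065 N pressing into the surface.
The normal force is therefore N = mg cos 32° + F sin 32° = 51.524 + 64.065 = 115.589 N, and kinetic friction down the slope is μN = 0.48 × 115.589 = 55.483 N.
Along the incline: F cos 32° − mg sin 32° − μN = ma, so 102.523 − 32.197 − 55.483 = 6.2 a, giving a = 2.3940 m/s².

2.4 m/s²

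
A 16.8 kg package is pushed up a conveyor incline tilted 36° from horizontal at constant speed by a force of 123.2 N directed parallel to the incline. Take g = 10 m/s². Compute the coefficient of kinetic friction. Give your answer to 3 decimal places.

At constant speed ΣF = 0 along the incline. The applied 123.2 N acts up the slope; the weight component mg sin 36° = 98.748 N and kinetic friction μN both act down the slope.
So 123.2 = 98.748 + μ × 135.915, giving μ = (123.2 − 98.748) / 135.915 = 0.1799.

0.180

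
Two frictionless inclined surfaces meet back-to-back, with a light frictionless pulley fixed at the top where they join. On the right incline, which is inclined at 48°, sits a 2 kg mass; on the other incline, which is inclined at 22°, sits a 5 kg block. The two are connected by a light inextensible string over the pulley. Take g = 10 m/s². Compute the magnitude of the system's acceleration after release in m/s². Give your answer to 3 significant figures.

Resolve each weight along its own incline: the 2 kg mass has component 2 × 10 × sin 48° = 14.863 N down its slope, and the 5 kg mass has 5 × 10 × sin 22° = 18.730 N down its slope.
The 5 kg side's 18.730 N exceeds the other side's 14.863 N, so that mass slides down and the 2 kg mass slides up. Taking that direction as positive, Newton's second law for the whole system gives 18.730 − 14.863 = (2 + 5) a, so a = 3.867 / 7 = 0.5524 m/s².

0.552 m/s²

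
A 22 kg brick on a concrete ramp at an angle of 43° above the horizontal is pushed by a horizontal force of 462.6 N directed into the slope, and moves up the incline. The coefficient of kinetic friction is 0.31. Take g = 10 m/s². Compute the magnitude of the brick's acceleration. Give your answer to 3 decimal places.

The horizontal push has components F cos 43° = 462.6 × 0.7314 = 338.346 N up the incline and F sin 43° = 462.6 × 0.6820 = 315.493 N pressing into the surface.
The normal force is therefore N = mg cos 43° + F sin 43° = 160.908 + 315.493 = 476.401 N, and kinetic friction down the slope is μN = 0.31 × 476.401 = 147.684 N.
Along the incline: F cos 43° − mg sin 43° − μN = ma, so 338.346 − 150.040 − 147.684 = 22 a, giving a = 1.8465 m/s².

1.846 m/s²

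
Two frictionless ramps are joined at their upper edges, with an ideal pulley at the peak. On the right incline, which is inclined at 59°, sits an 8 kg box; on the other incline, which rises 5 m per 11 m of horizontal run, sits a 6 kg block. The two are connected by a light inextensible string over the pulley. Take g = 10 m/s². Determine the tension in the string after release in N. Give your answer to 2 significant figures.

Resolve each weight along its own incline: the 8 kg mass has component 8 × 10 × sin 59° = 68.573 N down its slope, and the 6 kg mass has 6 × 10 × sin 24.44° = 24.828 N down its slope.
The 8 kg side's 68.573 N exceeds the other side's 24.828 N, so that mass slides down and the 6 kg mass slides up. Taking that direction as positive, Newton's second law for the whole system gives 68.573 − 24.828 = (8 + 6) a, so a = 43.745 / 14 = 3.1246 m/s².
For the 6 kg mass (up-slope positive): T − 24.828 = 6 × 3.1246, so T = 43.576 N.

44 N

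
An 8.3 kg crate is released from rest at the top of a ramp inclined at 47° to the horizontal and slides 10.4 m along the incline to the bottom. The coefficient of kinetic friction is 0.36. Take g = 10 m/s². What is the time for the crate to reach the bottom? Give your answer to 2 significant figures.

2.1 s

The weight component along the incline is mg sin 47° = 60.702 N and the normal force is N = mg cos 47° = 56.606 N.
Friction up the slope is f = μN = 0.36 × 56.606 = 20.378 N, so the net downslope force is 60.702 − 20.378 = 40.324 N and a = 40.324 / 8.3 = 4.8583 m/s².
Starting from rest, L = ½at², so t = √(2L/a) = √(2 × 10.4 / 4.8583) = 2.0691 s.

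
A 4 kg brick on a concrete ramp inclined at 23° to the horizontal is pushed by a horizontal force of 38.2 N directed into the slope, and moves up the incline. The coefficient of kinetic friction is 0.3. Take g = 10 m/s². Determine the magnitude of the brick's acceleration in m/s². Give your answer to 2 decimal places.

The horizontal push has components F cos 23° = 38.2 × 0.9205 = 35.163 N up the incline and F sin 23° = 38.2 × 0.3907 = 14.925 N pressing into the surface.
The normal force is therefore N = mg cos 23° + F sin 23° = 36.820 + 14.925 = 51.745 N, and kinetic friction down the slope is μN = 0.3 × 51.745 = 15.523 N.
Along the incline: F cos 23° − mg sin 23° − μN = ma, so 35.163 − 15.628 − 15.523 = 4 a, giving a = 1.0030 m/s².

1.00 m/s²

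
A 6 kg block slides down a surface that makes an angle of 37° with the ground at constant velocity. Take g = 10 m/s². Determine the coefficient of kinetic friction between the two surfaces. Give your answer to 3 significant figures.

At constant velocity the net force along the incline is zero: mg sin 37° = μ mg cos 37°.
So μ = tan 37° = 0.6018 / 0.7986 = 0.7536.

0.754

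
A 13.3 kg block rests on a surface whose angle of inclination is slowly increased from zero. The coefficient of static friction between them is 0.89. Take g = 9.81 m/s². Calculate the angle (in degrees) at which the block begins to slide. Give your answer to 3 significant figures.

41.7°

At the threshold of sliding, static friction is at its maximum μ_s N and exactly balances the weight component along the incline: mg sin θ = μ_s mg cos θ.
Hence tan θ = μ_s = 0.89, so θ = arctan(0.89) = 41.6691°.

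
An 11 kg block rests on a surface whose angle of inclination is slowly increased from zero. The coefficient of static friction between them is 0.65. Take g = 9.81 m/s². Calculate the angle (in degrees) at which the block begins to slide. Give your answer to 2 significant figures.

33°

At the threshold of sliding, static friction is at its maximum μ_s N and exactly balances the weight component along the incline: mg sin θ = μ_s mg cos θ.
Hence tan θ = μ_s = 0.65, so θ = arctan(0.65) = 33.0239°.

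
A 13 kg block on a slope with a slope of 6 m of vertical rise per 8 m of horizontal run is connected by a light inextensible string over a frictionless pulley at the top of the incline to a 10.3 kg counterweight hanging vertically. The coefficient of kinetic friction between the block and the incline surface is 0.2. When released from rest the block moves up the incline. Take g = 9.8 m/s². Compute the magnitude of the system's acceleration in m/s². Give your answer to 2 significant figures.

0.18 m/s²

For the block on the incline: the weight component along the slope is m₁g sin 36.87° = 13 × 9.8 × 0.6000 = 76.440 N and the normal force is N = m₁g cos 36.87° = 101.920 N.
Kinetic friction opposes the block's motion up the incline: f = μN = 0.2 × 101.920 = 20.384 N acting down the slope.
Newton's second law for the block (up-slope positive): T − 76.440 − 20.384 = 13 a. For the hanging counterweight (downward positive): 10.3 × 9.8 − T = 10.3 a.
Adding the two equations eliminates T: 4.116 = 23.3 a, so a = 0.1767 m/s².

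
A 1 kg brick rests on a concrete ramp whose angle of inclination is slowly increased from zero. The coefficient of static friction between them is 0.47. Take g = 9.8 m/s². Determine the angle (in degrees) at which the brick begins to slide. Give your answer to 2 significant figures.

At the threshold of sliding, static friction is at its maximum μ_s N and exactly balances the weight component along the incline: mg sin θ = μ_s mg cos θ.
Hence tan θ = μ_s = 0.47, so θ = arctan(0.47) = 25.1735°.

25°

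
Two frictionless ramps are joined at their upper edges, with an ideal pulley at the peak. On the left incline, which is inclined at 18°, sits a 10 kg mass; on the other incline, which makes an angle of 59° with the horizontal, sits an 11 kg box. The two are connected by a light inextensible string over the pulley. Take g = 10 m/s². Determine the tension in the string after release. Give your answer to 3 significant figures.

61.1 N

Resolve each weight along its own incline: the 10 kg mass has component 10 × 10 × sin 18° = 30.902 N down its slope, and the 11 kg mass has 11 × 10 × sin 59° = 94.288 N down its slope.
The 11 kg side's 94.288 N exceeds the other side's 30.902 N, so that mass slides down and the 10 kg mass slides up. Taking that direction as positive, Newton's second law for the whole system gives 94.288 − 30.902 = (10 + 11) a, so a = 63.386 / 21 = 3.0184 m/s².
For the 10 kg mass (up-slope positive): T − 30.902 = 10 × 3.0184, so T = 61.086 N.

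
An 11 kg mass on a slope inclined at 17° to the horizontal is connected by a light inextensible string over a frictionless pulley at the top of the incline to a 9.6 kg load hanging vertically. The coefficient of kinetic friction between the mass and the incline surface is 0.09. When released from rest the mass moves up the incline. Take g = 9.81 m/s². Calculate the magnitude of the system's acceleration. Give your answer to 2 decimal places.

For the mass on the incline: the weight component along the slope is m₁g sin 17° = 11 × 9.81 × 0.2924 = 31.553 N and the normal force is N = m₁g cos 17° = 103.195 N.
Kinetic friction opposes the mass's motion up the incline: f = μN = 0.09 × 103.195 = 9.288 N acting down the slope.
Newton's second law for the mass (up-slope positive): T − 31.553 − 9.288 = 11 a. For the hanging load (downward positive): 9.6 × 9.81 − T = 9.6 a.
Adding the two equations eliminates T: 53.335 = 20.6 a, so a = 2.5891 m/s².

2.59 m/s²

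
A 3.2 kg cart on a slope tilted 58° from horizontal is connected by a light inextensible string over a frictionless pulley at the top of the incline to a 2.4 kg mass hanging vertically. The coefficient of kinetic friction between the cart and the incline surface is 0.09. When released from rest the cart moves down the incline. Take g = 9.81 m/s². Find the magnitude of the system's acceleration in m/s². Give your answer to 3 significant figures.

0.282 m/s²

For the cart on the incline: the weight component along the slope is m₁g sin 58° = 3.2 × 9.81 × 0.8480 = 26.620 N and the normal force is N = m₁g cos 58° = 16.635 N.
Kinetic friction opposes the cart's motion down the incline: f = μN = 0.09 × 16.635 = 1.497 N acting up the slope.
Newton's second law for the cart (down-slope positive): 26.620 − 1.497 − T = 3.2 a. For the hanging mass (upward positive): T − 2.4 × 9.81 = 2.4 a.
Adding the two equations eliminates T: 1.579 = 5.6 a, so a = 0.2820 m/s².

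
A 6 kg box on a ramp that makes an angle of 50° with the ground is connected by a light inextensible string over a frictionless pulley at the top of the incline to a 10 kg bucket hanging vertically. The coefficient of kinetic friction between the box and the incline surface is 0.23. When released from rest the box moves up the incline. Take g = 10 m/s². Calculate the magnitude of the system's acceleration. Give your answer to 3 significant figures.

For the box on the incline: the weight component along the slope is m₁g sin 50° = 6 × 10 × 0.7660 = 45.960 N and the normal force is N = m₁g cos 50° = 38.567 N.
Kinetic friction opposes the box's motion up the incline: f = μN = 0.23 × 38.567 = 8.870 N acting down the slope.
Newton's second law for the box (up-slope positive): T − 45.960 − 8.870 = 6 a. For the hanging bucket (downward positive): 10 × 10 − T = 10 a.
Adding the two equations eliminates T: 45.170 = 16 a, so a = 2.8231 m/s².

2.82 m/s²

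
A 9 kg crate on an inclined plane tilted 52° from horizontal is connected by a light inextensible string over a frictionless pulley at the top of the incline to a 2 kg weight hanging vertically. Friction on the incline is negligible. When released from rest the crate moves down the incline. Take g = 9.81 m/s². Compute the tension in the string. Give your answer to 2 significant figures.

For the crate on the incline: the weight component along the slope is m₁g sin 52° = 9 × 9.81 × 0.7880 = 69.573 N and the normal force is N = m₁g cos 52° = 54.357 N.
Newton's second law for the crate (down-slope positive): 69.573 − T = 9 a. For the hanging weight (upward positive): T − 2 × 9.81 = 2 a.
Adding the two equations eliminates T: 49.953 = 11 a, so a = 4.5412 m/s².
Then from the hanging weight's equation, T = 2 × (9.81 + 4.5412) = 28.702 N.

29 N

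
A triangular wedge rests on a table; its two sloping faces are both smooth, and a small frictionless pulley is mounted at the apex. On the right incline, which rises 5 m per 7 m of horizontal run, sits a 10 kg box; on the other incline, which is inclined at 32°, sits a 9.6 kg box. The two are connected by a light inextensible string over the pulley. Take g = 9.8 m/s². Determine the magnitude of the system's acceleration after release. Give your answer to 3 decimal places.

Resolve each weight along its own incline: the 10 kg mass has component 10 × 9.8 × sin 35.54° = 56.961 N down its slope, and the 9.6 kg mass has 9.6 × 9.8 × sin 32° = 49.855 N down its slope.
The 10 kg side's 56.961 N exceeds the other side's 49.855 N, so that mass slides down and the 9.6 kg mass slides up. Taking that direction as positive, Newton's second law for the whole system gives 56.961 − 49.855 = (10 + 9.6) a, so a = 7.106 / 19.6 = 0.3626 m/s².

0.363 m/s²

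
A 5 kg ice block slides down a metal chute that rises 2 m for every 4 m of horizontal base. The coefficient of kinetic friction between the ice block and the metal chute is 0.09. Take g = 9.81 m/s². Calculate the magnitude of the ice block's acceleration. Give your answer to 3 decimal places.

Resolving the weight along the incline: the component pulling the ice block down the slope is mg sin 26.57° = 5 × 9.81 × 0.4472 = 21.935 N, and the normal force is N = mg cos 26.57° = 5 × 9.81 × 0.8944 = 43.870 N.
Kinetic friction acts up the slope with magnitude f = μN = 0.09 × 43.870 = 3.948 N.
Net force along the incline is 21.935 − 3.948 = 17.987 N, so a = 17.987 / 5 = 3.5974 m/s².

3.597 m/s²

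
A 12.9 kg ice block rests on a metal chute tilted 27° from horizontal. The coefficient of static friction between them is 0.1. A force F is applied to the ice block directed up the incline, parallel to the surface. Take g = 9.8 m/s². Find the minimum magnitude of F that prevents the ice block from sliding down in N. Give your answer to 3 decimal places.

The normal force is N = mg cos 27° = 112.641 N. With F at its minimum the ice block is on the verge of sliding down, so static friction is at its maximum μ_s N = 0.1 × 112.641 = 11.264 N and acts up the slope.
Equilibrium along the incline: F + μ_s N = mg sin 27°, so F = 57.393 − 11.264 = 46.129 N.

46.129 N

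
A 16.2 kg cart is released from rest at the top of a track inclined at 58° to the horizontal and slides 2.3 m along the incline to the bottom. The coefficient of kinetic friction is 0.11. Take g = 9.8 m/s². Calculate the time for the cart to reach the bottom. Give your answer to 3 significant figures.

0.771 s

The weight component along the incline is mg sin 58° = 134.636 N and the normal force is N = mg cos 58° = 84.130 N.
Friction up the slope is f = μN = 0.11 × 84.130 = 9.254 N, so the net downslope force is 134.636 − 9.254 = 125.382 N and a = 125.382 / 16.2 = 7.7396 m/s².
Starting from rest, L = ½at², so t = √(2L/a) = √(2 × 2.3 / 7.7396) = 0.7709 s.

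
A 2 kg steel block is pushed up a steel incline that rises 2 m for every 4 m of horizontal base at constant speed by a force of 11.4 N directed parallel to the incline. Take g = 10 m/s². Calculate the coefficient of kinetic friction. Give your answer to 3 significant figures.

0.137

At constant speed ΣF = 0 along the incline. The applied 11.4 N acts up the slope; the weight component mg sin 26.57° = 8.944 N and kinetic friction μN both act down the slope.
So 11.4 = 8.944 + μ × 17.889, giving μ = (11.4 − 8.944) / 17.889 = 0.1373.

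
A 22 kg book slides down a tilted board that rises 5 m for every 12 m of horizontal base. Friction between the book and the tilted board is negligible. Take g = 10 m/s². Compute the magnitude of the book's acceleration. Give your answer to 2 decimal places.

Resolving the weight along the incline: the component pulling the book down the slope is mg sin 22.62° = 22 × 10 × 0.3846 = 84.612 N, and the normal force is N = mg cos 22.62° = 22 × 10 × 0.9231 = 203.082 N.
With no friction the net force along the incline is 84.612 N, so a = g sin 22.62° = 84.612 / 22 = 3.8460 m/s².

3.85 m/s²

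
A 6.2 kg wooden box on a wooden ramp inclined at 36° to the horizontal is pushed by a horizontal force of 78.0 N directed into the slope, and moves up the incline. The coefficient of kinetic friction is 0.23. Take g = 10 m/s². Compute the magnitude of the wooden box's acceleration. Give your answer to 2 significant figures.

0.74 m/s²

The horizontal push has components F cos 36° = 78.0 × 0.8090 = 63.102 N up the incline and F sin 36° = 78.0 × 0.5878 = 45.848 N pressing into the surface.
The normal force is therefore N = mg cos 36° + F sin 36° = 50.158 + 45.848 = 96.006 N, and kinetic friction down the slope is μN = 0.23 × 96.006 = 22.081 N.
Along the incline: F cos 36° − mg sin 36° − μN = ma, so 63.102 − 36.444 − 22.081 = 6.2 a, giving a = 0.7382 m/s².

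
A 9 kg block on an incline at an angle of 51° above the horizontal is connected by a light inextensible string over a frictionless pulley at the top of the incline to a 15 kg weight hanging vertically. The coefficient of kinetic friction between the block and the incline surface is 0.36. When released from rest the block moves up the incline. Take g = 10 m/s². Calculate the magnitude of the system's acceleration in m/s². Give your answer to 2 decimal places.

2.49 m/s²

For the block on the incline: the weight component along the slope is m₁g sin 51° = 9 × 10 × 0.7771 = 69.939 N and the normal force is N = m₁g cos 51° = 56.639 N.
Kinetic friction opposes the block's motion up the incline: f = μN = 0.36 × 56.639 = 20.390 N acting down the slope.
Newton's second law for the block (up-slope positive): T − 69.939 − 20.390 = 9 a. For the hanging weight (downward positive): 15 × 10 − T = 15 a.
Adding the two equations eliminates T: 59.671 = 24 a, so a = 2.4863 m/s².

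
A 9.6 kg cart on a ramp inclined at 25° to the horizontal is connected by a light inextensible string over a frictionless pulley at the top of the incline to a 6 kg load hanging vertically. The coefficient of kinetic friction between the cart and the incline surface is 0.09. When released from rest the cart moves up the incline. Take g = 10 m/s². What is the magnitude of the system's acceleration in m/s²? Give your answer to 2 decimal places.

0.74 m/s²

For the cart on the incline: the weight component along the slope is m₁g sin 25° = 9.6 × 10 × 0.4226 = 40.570 N and the normal force is N = m₁g cos 25° = 87.006 N.
Kinetic friction opposes the cart's motion up the incline: f = μN = 0.09 × 87.006 = 7.831 N acting down the slope.
Newton's second law for the cart (up-slope positive): T − 40.570 − 7.831 = 9.6 a. For the hanging load (downward positive): 6 × 10 − T = 6 a.
Adding the two equations eliminates T: 11.599 = 15.6 a, so a = 0.7435 m/s².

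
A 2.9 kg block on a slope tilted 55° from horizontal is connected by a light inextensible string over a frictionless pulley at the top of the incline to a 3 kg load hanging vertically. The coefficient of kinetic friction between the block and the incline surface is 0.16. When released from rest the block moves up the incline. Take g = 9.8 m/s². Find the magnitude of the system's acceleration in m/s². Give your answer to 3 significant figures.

For the block on the incline: the weight component along the slope is m₁g sin 55° = 2.9 × 9.8 × 0.8192 = 23.282 N and the normal force is N = m₁g cos 55° = 16.301 N.
Kinetic friction opposes the block's motion up the incline: f = μN = 0.16 × 16.301 = 2.608 N acting down the slope.
Newton's second law for the block (up-slope positive): T − 23.282 − 2.608 = 2.9 a. For the hanging load (downward positive): 3 × 9.8 − T = 3 a.
Adding the two equations eliminates T: 3.510 = 5.9 a, so a = 0.5949 m/s².

0.595 m/s²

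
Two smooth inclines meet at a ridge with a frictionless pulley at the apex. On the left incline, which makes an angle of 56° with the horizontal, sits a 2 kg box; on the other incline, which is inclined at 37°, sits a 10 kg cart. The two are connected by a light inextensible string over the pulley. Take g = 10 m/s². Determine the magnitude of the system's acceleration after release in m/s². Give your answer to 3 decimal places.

3.633 m/s²

Resolve each weight along its own incline: the 2 kg mass has component 2 × 10 × sin 56° = 16.581 N down its slope, and the 10 kg mass has 10 × 10 × sin 37° = 60.182 N down its slope.
The 10 kg side's 60.182 N exceeds the other side's 16.581 N, so that mass slides down and the 2 kg mass slides up. Taking that direction as positive, Newton's second law for the whole system gives 60.182 − 16.581 = (2 + 10) a, so a = 43.601 / 12 = 3.6334 m/s².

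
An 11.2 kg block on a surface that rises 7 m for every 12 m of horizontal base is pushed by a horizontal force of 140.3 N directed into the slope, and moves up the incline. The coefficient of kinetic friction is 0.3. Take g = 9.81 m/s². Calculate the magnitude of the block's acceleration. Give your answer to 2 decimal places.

1.44 m/s²

The horizontal push has components F cos 30.26° = 140.3 × 0.8638 = 121.191 N up the incline and F sin 30.26° = 140.3 × 0.5039 = 70.697 N pressing into the surface.
The normal force is therefore N = mg cos 30.26° + F sin 30.26° = 94.907 + 70.697 = 165.604 N, and kinetic friction down the slope is μN = 0.3 × 165.604 = 49.681 N.
Along the incline: F cos 30.26° − mg sin 30.26° − μN = ma, so 121.191 − 55.365 − 49.681 = 11.2 a, giving a = 1.4415 m/s².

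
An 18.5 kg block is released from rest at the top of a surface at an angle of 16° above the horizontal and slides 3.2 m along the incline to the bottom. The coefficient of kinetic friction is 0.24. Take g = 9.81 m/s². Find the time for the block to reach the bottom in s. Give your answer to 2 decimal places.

3.81 s

The weight component along the incline is mg sin 16° = 50.024 N and the normal force is N = mg cos 16° = 174.455 N.
Friction up the slope is f = μN = 0.24 × 174.455 = 41.869 N, so the net downslope force is 50.024 − 41.869 = 8.155 N and a = 8.155 / 18.5 = 0.4408 m/s².
Starting from rest, L = ½at², so t = √(2L/a) = √(2 × 3.2 / 0.4408) = 3.8104 s.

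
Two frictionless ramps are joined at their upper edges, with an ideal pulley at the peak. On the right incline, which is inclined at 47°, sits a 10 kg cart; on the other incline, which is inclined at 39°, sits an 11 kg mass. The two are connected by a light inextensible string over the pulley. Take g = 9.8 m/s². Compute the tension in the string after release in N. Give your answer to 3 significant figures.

69.8 N

Resolve each weight along its own incline: the 10 kg mass has component 10 × 9.8 × sin 47° = 71.673 N down its slope, and the 11 kg mass has 11 × 9.8 × sin 39° = 67.841 N down its slope.
The 10 kg side's 71.673 N exceeds the other side's 67.841 N, so that mass slides down and the 11 kg mass slides up. Taking that direction as positive, Newton's second law for the whole system gives 71.673 − 67.841 = (10 + 11) a, so a = 3.832 / 21 = 0.1825 m/s².
For the 11 kg mass (up-slope positive): T − 67.841 = 11 × 0.1825, so T = 69.848 N.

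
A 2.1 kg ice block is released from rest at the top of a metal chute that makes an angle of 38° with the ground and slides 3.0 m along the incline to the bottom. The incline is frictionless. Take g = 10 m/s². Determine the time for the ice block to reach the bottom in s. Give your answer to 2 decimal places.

The weight component along the incline is mg sin 38° = 12.929 N and the normal force is N = mg cos 38° = 16.548 N.
With no friction, a = g sin 38° = 6.1566 m/s².
Starting from rest, L = ½at², so t = √(2L/a) = √(2 × 3.0 / 6.1566) = 0.9872 s.

0.99 s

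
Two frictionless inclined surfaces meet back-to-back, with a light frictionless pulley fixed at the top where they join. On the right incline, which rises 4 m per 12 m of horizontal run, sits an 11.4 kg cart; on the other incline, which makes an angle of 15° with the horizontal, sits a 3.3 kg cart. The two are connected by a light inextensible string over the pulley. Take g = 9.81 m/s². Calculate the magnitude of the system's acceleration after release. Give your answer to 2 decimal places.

Resolve each weight along its own incline: the 11.4 kg mass has component 11.4 × 9.81 × sin 18.43° = 35.365 N down its slope, and the 3.3 kg mass has 3.3 × 9.81 × sin 15° = 8.379 N down its slope.
The 11.4 kg side's 35.365 N exceeds the other side's 8.379 N, so that mass slides down and the 3.3 kg mass slides up. Taking that direction as positive, Newton's second law for the whole system gives 35.365 − 8.379 = (11.4 + 3.3) a, so a = 26.986 / 14.7 = 1.8358 m/s².

1.84 m/s²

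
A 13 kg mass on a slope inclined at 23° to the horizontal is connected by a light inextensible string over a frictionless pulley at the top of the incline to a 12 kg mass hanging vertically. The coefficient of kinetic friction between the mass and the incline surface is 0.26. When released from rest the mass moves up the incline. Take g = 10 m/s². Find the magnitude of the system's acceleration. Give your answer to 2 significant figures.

1.5 m/s²

For the mass on the incline: the weight component along the slope is m₁g sin 23° = 13 × 10 × 0.3907 = 50.791 N and the normal force is N = m₁g cos 23° = 119.666 N.
Kinetic friction opposes the mass's motion up the incline: f = μN = 0.26 × 119.666 = 31.113 N acting down the slope.
Newton's second law for the mass (up-slope positive): T − 50.791 − 31.113 = 13 a. For the hanging mass (downward positive): 12 × 10 − T = 12 a.
Adding the two equations eliminates T: 38.096 = 25 a, so a = 1.5238 m/s².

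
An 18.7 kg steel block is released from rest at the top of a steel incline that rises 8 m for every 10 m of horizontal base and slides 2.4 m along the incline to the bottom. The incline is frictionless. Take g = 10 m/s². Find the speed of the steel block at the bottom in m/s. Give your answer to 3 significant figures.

5.48 m/s

The weight component along the incline is mg sin 38.66° = 116.818 N and the normal force is N = mg cos 38.66° = 146.022 N.
With no friction, a = g sin 38.66° = 6.2470 m/s².
Starting from rest over a distance of 2.4 m, v² = 2aL = 2 × 6.2470 × 2.4 = 29.9856, so v = 5.4759 m/s.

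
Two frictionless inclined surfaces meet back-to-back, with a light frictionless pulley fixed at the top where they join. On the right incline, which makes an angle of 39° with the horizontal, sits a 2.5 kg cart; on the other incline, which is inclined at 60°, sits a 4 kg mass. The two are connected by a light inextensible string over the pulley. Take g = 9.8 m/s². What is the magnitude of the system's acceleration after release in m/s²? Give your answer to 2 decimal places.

2.85 m/s²

Resolve each weight along its own incline: the 2.5 kg mass has component 2.5 × 9.8 × sin 39° = 15.418 N down its slope, and the 4 kg mass has 4 × 9.8 × sin 60° = 33.948 N down its slope.
The 4 kg side's 33.948 N exceeds the other side's 15.418 N, so that mass slides down and the 2.5 kg mass slides up. Taking that direction as positive, Newton's second law for the whole system gives 33.948 − 15.418 = (2.5 + 4) a, so a = 18.530 / 6.5 = 2.8508 m/s².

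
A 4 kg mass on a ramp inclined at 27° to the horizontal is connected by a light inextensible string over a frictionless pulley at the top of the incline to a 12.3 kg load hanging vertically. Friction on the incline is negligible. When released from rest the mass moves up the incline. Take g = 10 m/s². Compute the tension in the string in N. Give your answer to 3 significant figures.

43.9 N

For the mass on the incline: the weight component along the slope is m₁g sin 27° = 4 × 10 × 0.4540 = 18.160 N and the normal force is N = m₁g cos 27° = 35.640 N.
Newton's second law for the mass (up-slope positive): T − 18.160 = 4 a. For the hanging load (downward positive): 12.3 × 10 − T = 12.3 a.
Adding the two equations eliminates T: 104.840 = 16.3 a, so a = 6.4319 m/s².
Then from the hanging load's equation, T = 12.3 × (10 − 6.4319) = 43.888 N.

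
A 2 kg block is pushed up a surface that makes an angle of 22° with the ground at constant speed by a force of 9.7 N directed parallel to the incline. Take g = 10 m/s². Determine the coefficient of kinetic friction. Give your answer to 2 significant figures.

At constant speed ΣF = 0 along the incline. The applied 9.7 N acts up the slope; the weight component mg sin 22° = 7.492 N and kinetic friction μN both act down the slope.
So 9.7 = 7.492 + μ × 18.544, giving μ = (9.7 − 7.492) / 18.544 = 0.1191.

0.12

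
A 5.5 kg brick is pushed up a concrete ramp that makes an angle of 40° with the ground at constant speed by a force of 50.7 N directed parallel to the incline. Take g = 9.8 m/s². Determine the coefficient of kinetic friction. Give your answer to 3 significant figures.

At constant speed ΣF = 0 along the incline. The applied 50.7 N acts up the slope; the weight component mg sin 40° = 34.646 N and kinetic friction μN both act down the slope.
So 50.7 = 34.646 + μ × 41.290, giving μ = (50.7 − 34.646) / 41.290 = 0.3888.

0.389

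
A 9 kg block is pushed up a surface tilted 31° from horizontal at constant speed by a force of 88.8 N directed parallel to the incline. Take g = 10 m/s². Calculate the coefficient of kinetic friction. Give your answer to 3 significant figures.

At constant speed ΣF = 0 along the incline. The applied 88.8 N acts up the slope; the weight component mg sin 31° = 46.353 N and kinetic friction μN both act down the slope.
So 88.8 = 46.353 + μ × 77.145, giving μ = (88.8 − 46.353) / 77.145 = 0.5502.

0.550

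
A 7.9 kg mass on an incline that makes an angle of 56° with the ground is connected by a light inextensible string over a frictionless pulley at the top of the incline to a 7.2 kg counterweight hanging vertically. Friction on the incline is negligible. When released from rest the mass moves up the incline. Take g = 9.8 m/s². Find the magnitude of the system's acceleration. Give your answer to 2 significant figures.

0.42 m/s²

For the mass on the incline: the weight component along the slope is m₁g sin 56° = 7.9 × 9.8 × 0.8290 = 64.181 N and the normal force is N = m₁g cos 56° = 43.293 N.
Newton's second law for the mass (up-slope positive): T − 64.181 = 7.9 a. For the hanging counterweight (downward positive): 7.2 × 9.8 − T = 7.2 a.
Adding the two equations eliminates T: 6.379 = 15.1 a, so a = 0.4225 m/s².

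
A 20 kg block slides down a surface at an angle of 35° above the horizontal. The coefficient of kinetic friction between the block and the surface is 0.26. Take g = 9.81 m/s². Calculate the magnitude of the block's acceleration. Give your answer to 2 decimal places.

Resolving the weight along the incline: the component pulling the block down the slope is mg sin 35° = 20 × 9.81 × 0.5736 = 112.540 N, and the normal force is N = mg cos 35° = 20 × 9.81 × 0.8192 = 160.727 N.
Kinetic friction acts up the slope with magnitude f = μN = 0.26 × 160.727 = 41.789 N.
Net force along the incline is 112.540 − 41.789 = 70.751 N, so a = 70.751 / 20 = 3.5376 m/s².

3.54 m/s²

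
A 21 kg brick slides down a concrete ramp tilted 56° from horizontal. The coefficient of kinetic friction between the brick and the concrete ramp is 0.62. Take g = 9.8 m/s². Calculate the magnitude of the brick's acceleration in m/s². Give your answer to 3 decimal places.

Resolving the weight along the incline: the component pulling the brick down the slope is mg sin 56° = 21 × 9.8 × 0.8290 = 170.608 N, and the normal force is N = mg cos 56° = 21 × 9.8 × 0.5592 = 115.083 N.
Kinetic friction acts up the slope with magnitude f = μN = 0.62 × 115.083 = 71.351 N.
Net force along the incline is 170.608 − 71.351 = 99.257 N, so a = 99.257 / 21 = 4.7265 m/s².

4.727 m/s²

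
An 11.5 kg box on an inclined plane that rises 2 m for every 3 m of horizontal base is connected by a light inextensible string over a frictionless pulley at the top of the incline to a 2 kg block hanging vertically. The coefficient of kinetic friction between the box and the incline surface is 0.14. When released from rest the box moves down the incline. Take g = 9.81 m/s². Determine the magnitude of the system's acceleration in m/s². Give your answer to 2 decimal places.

For the box on the incline: the weight component along the slope is m₁g sin 33.69° = 11.5 × 9.81 × 0.5547 = 62.578 N and the normal force is N = m₁g cos 33.69° = 93.868 N.
Kinetic friction opposes the box's motion down the incline: f = μN = 0.14 × 93.868 = 13.142 N acting up the slope.
Newton's second law for the box (down-slope positive): 62.578 − 13.142 − T = 11.5 a. For the hanging block (upward positive): T − 2 × 9.81 = 2 a.
Adding the two equations eliminates T: 29.816 = 13.5 a, so a = 2.2086 m/s².

2.21 m/s²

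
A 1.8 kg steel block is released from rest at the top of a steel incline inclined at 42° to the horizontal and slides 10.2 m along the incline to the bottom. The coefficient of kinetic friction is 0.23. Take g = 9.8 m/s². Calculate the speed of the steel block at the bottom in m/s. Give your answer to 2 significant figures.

10.0 m/s

The weight component along the incline is mg sin 42° = 11.803 N and the normal force is N = mg cos 42° = 13.109 N.
Friction up the slope is f = μN = 0.23 × 13.109 = 3.015 N, so the net downslope force is 11.803 − 3.015 = 8.788 N and a = 8.788 / 1.8 = 4.8822 m/s².
Starting from rest over a distance of 10.2 m, v² = 2aL = 2 × 4.8822 × 10.2 = 99.5969, so v = 9.9798 m/s.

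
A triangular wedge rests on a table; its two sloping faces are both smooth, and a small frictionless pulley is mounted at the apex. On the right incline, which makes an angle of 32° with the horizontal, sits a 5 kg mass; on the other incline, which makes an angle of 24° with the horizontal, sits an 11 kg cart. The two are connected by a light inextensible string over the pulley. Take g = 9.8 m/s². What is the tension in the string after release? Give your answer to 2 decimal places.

Resolve each weight along its own incline: the 5 kg mass has component 5 × 9.8 × sin 32° = 25.966 N down its slope, and the 11 kg mass has 11 × 9.8 × sin 24° = 43.846 N down its slope.
The 11 kg side's 43.846 N exceeds the other side's 25.966 N, so that mass slides down and the 5 kg mass slides up. Taking that direction as positive, Newton's second law for the whole system gives 43.846 − 25.966 = (5 + 11) a, so a = 17.880 / 16 = 1.1175 m/s².
For the 5 kg mass (up-slope positive): T − 25.966 = 5 × 1.1175, so T = 31.553 N.

31.55 N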